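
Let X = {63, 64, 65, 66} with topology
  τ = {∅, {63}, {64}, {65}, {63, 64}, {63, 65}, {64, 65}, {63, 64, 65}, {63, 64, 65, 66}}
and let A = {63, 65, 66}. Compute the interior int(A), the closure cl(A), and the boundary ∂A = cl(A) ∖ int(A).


int(A) = {63, 65}, cl(A) = {63, 65, 66}, ∂A = {66}.

Closed sets in (X, τ) are complements of opens:
  closed(X, τ) = {∅, {66}, {63, 66}, {64, 66}, {65, 66}, {63, 64, 66}, {63, 65, 66}, {64, 65, 66}, {63, 64, 65, 66}}.
int(A) = ⋃ {U ∈ τ : U ⊆ A}. Opens contained in A: ∅, {63}, {65}, {63, 65}.
Taking the union of these: int(A) = {63, 65}.
cl(A) = ⋂ {C closed : A ⊆ C}. Closed sets containing A: {63, 65, 66}, {63, 64, 65, 66}.
Intersecting these: cl(A) = {63, 65, 66}.
∂A = cl(A) ∖ int(A) = {63, 65, 66} ∖ {63, 65} = {66}.


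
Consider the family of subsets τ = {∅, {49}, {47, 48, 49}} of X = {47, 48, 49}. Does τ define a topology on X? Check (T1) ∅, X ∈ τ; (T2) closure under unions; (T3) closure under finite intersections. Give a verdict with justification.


τ IS a topology on X.

Axiom (T1): ∅ ∈ τ? Yes; X ∈ τ? Yes.
Axiom (T2/T3): check pairwise unions and intersections of members of τ.
All pairwise intersections and unions checked — each lies in τ. Therefore τ satisfies (T1), (T2), (T3): it IS a topology on X.


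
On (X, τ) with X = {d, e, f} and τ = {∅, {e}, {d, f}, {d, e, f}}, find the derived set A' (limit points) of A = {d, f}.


A' = {d, f}

For each x ∈ X, list the open sets U ∈ τ with x ∈ U, then check whether U ∩ (A ∖ {x}) ≠ ∅ for every such U.
  x = d: opens ∋ x are {d, f}, {d, e, f}; each meets A ∖ {d}, so x IS a limit point.
  x = e: open {e} ∋ x has {e} ∩ (A ∖ {e}) = ∅, so x is NOT a limit point.
  x = f: opens ∋ x are {d, f}, {d, e, f}; each meets A ∖ {f}, so x IS a limit point.
Collecting: A' = {d, f}.


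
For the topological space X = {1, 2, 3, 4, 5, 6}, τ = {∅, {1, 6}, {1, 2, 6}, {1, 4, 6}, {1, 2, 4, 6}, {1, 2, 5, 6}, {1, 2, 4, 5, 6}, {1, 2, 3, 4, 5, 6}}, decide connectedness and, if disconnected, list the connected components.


(X, τ) is connected.

Find clopen sets (U ∈ τ with X ∖ U ∈ τ):
  U = ∅, X ∖ U = {1, 2, 3, 4, 5, 6} — both open, so U is clopen.
  U = {1, 2, 3, 4, 5, 6}, X ∖ U = ∅ — both open, so U is clopen.
Only trivial clopens (∅ and X) exist, so (X, τ) is connected.
Compute connected components by grouping points that agree on all clopens:
  component: {1, 2, 3, 4, 5, 6}


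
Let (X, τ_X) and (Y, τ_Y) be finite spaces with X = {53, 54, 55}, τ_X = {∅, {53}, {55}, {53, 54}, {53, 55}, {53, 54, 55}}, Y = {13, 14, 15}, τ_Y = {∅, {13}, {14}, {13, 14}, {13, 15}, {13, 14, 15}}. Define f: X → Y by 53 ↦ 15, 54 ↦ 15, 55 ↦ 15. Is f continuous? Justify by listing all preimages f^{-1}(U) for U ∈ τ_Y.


f IS continuous.

Compute f^{-1}(U) for each U ∈ τ_Y:
  U = ∅: f^{-1}(U) = ∅ ∈ τ_X ✓.
  U = {13}: f^{-1}(U) = ∅ ∈ τ_X ✓.
  U = {14}: f^{-1}(U) = ∅ ∈ τ_X ✓.
  U = {13, 14}: f^{-1}(U) = ∅ ∈ τ_X ✓.
  U = {13, 15}: f^{-1}(U) = {53, 54, 55} ∈ τ_X ✓.
  U = {13, 14, 15}: f^{-1}(U) = {53, 54, 55} ∈ τ_X ✓.
Every preimage lies in τ_X, so f IS continuous.


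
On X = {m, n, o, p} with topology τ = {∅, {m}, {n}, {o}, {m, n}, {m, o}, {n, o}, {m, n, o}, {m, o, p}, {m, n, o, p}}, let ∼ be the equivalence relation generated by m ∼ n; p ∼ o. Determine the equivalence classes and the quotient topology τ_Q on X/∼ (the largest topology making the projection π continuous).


X/∼ = {[m=n], [o=p]}; |τ_Q| = 3.

Equivalence classes: [m=n], [o=p].
Quotient map π: X → X/∼ sends m ↦ [m=n], n ↦ [m=n], o ↦ [o=p], p ↦ [o=p].
For each subset V ⊆ X/∼, compute π^{-1}(V) ⊆ X and check whether π^{-1}(V) ∈ τ. V is open in τ_Q iff π^{-1}(V) ∈ τ.
  V = {}: π^{-1}(V) = ∅ ∈ τ ✓.
  V = {[m=n]}: π^{-1}(V) = {m, n} ∈ τ ✓.
  V = {[o=p]}: π^{-1}(V) = {o, p} ∉ τ ✗.
  V = {[m=n], [o=p]}: π^{-1}(V) = {m, n, o, p} ∈ τ ✓.
Open sets in the quotient: τ_Q = {{}, {[m=n]}, {[m=n], [o=p]}} (3 elements).


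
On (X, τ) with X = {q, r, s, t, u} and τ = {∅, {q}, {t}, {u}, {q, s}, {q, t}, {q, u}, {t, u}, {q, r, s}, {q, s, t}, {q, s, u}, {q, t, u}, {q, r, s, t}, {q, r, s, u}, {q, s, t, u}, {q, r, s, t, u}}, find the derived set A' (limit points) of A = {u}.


A' = ∅

For each x ∈ X, list the open sets U ∈ τ with x ∈ U, then check whether U ∩ (A ∖ {x}) ≠ ∅ for every such U.
  x = q: open {q} ∋ x has {q} ∩ (A ∖ {q}) = ∅, so x is NOT a limit point.
  x = r: open {q, r, s} ∋ x has {q, r, s} ∩ (A ∖ {r}) = ∅, so x is NOT a limit point.
  x = s: open {q, s} ∋ x has {q, s} ∩ (A ∖ {s}) = ∅, so x is NOT a limit point.
  x = t: open {t} ∋ x has {t} ∩ (A ∖ {t}) = ∅, so x is NOT a limit point.
  x = u: open {u} ∋ x has {u} ∩ (A ∖ {u}) = ∅, so x is NOT a limit point.
Collecting: A' = ∅.


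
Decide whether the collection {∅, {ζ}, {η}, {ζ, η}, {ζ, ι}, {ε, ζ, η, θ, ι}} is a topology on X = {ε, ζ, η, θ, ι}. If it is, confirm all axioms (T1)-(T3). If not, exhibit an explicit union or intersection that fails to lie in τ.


τ is NOT a topology on X.

Axiom (T1): ∅ ∈ τ? Yes; X ∈ τ? Yes.
Axiom (T2/T3): check pairwise unions and intersections of members of τ.
Counterexample for (T2): {η} ∪ {ζ, ι} = {ζ, η, ι} ∉ τ. Therefore τ is NOT a topology.


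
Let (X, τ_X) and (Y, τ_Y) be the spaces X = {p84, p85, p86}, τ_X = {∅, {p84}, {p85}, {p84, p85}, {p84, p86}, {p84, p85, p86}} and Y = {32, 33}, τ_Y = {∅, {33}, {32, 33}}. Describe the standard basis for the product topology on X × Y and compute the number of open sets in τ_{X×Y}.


Basis B = {∅ × ∅, {p84} × {33}, {p85} × {33}, {p84} × {32, 33}, {p84, p85} × {33}, {p84, p86} × {33}, {p85} × {32, 33}, {p84, p85, p86} × {33}, {p84, p85} × {32, 33}, {p84, p86} × {32, 33}, {p84, p85, p86} × {32, 33}}; |τ_{X×Y}| = 18.

Enumerate products U × V with U ∈ τ_X, V ∈ τ_Y (deduplicated):
  ∅ × ∅ = {} (∅)
  {p84} × {33} = {(p84,33)}
  {p85} × {33} = {(p85,33)}
  {p84} × {32, 33} = {(p84,32), (p84,33)}
  {p84, p85} × {33} = {(p84,33), (p85,33)}
  {p84, p86} × {33} = {(p84,33), (p86,33)}
  {p85} × {32, 33} = {(p85,32), (p85,33)}
  {p84, p85, p86} × {33} = {(p84,33), (p85,33), (p86,33)}
  {p84, p85} × {32, 33} = {(p84,32), (p84,33), (p85,32), (p85,33)}
  {p84, p86} × {32, 33} = {(p84,32), (p84,33), (p86,32), (p86,33)}
  {p84, p85, p86} × {32, 33} = {(p84,32), (p84,33), (p85,32), (p85,33), (p86,32), (p86,33)}
These 11 distinct sets form the basis B.
Close under arbitrary unions to get τ_{X×Y}; counting gives |τ_{X×Y}| = 18.


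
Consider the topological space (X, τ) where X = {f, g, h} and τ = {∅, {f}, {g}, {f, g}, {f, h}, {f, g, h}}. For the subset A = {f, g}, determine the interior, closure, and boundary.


int(A) = {f, g}, cl(A) = {f, g, h}, ∂A = {h}.

Closed sets in (X, τ) are complements of opens:
  closed(X, τ) = {∅, {g}, {h}, {f, h}, {g, h}, {f, g, h}}.
int(A) = ⋃ {U ∈ τ : U ⊆ A}. Opens contained in A: ∅, {f}, {g}, {f, g}.
Taking the union of these: int(A) = {f, g}.
cl(A) = ⋂ {C closed : A ⊆ C}. Closed sets containing A: {f, g, h}.
Intersecting these: cl(A) = {f, g, h}.
∂A = cl(A) ∖ int(A) = {f, g, h} ∖ {f, g} = {h}.


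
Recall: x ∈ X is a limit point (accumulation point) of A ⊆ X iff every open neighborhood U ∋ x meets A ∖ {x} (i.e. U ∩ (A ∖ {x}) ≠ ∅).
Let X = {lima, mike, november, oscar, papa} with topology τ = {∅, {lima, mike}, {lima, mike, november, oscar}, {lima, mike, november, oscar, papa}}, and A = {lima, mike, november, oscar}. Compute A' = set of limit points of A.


A' = {lima, mike, november, oscar, papa}

For each x ∈ X, list the open sets U ∈ τ with x ∈ U, then check whether U ∩ (A ∖ {x}) ≠ ∅ for every such U.
  x = lima: opens ∋ x are {lima, mike}, {lima, mike, november, oscar}, {lima, mike, november, oscar, papa}; each meets A ∖ {lima}, so x IS a limit point.
  x = mike: opens ∋ x are {lima, mike}, {lima, mike, november, oscar}, {lima, mike, november, oscar, papa}; each meets A ∖ {mike}, so x IS a limit point.
  x = november: opens ∋ x are {lima, mike, november, oscar}, {lima, mike, november, oscar, papa}; each meets A ∖ {november}, so x IS a limit point.
  x = oscar: opens ∋ x are {lima, mike, november, oscar}, {lima, mike, november, oscar, papa}; each meets A ∖ {oscar}, so x IS a limit point.
  x = papa: opens ∋ x are {lima, mike, november, oscar, papa}; each meets A ∖ {papa}, so x IS a limit point.
Collecting: A' = {lima, mike, november, oscar, papa}.


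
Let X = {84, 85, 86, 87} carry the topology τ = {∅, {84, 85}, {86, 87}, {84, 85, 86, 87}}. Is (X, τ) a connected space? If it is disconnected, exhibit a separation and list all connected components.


(X, τ) is disconnected; components = [{84, 85}, {86, 87}].

Find clopen sets (U ∈ τ with X ∖ U ∈ τ):
  U = ∅, X ∖ U = {84, 85, 86, 87} — both open, so U is clopen.
  U = {84, 85}, X ∖ U = {86, 87} — both open, so U is clopen.
  U = {86, 87}, X ∖ U = {84, 85} — both open, so U is clopen.
  U = {84, 85, 86, 87}, X ∖ U = ∅ — both open, so U is clopen.
Nontrivial clopen(s) exist: e.g. {84, 85}. So (X, τ) is disconnected.
Compute connected components by grouping points that agree on all clopens:
  component: {84, 85}
  component: {86, 87}


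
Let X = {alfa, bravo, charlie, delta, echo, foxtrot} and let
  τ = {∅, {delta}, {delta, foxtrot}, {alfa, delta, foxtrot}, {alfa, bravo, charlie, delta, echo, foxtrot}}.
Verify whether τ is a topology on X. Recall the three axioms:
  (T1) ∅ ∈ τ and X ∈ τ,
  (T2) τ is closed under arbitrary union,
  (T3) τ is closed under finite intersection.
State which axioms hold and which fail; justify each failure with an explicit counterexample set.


τ IS a topology on X.

Axiom (T1): ∅ ∈ τ? Yes; X ∈ τ? Yes.
Axiom (T2/T3): check pairwise unions and intersections of members of τ.
All pairwise intersections and unions checked — each lies in τ. Therefore τ satisfies (T1), (T2), (T3): it IS a topology on X.


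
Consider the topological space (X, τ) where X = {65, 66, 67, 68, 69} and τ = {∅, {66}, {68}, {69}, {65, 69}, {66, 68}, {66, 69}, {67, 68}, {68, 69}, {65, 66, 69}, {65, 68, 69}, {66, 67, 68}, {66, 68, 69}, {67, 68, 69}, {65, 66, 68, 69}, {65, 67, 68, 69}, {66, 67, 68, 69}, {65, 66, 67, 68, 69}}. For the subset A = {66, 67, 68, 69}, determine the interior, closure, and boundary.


int(A) = {66, 67, 68, 69}, cl(A) = {65, 66, 67, 68, 69}, ∂A = {65}.

Closed sets in (X, τ) are complements of opens:
  closed(X, τ) = {∅, {65}, {66}, {67}, {65, 66}, {65, 67}, {65, 69}, {66, 67}, {67, 68}, {65, 66, 67}, {65, 66, 69}, {65, 67, 68}, {65, 67, 69}, {66, 67, 68}, {65, 66, 67, 68}, {65, 66, 67, 69}, {65, 67, 68, 69}, {65, 66, 67, 68, 69}}.
int(A) = ⋃ {U ∈ τ : U ⊆ A}. Opens contained in A: ∅, {66}, {68}, {69}, {66, 68}, {66, 69}, {67, 68}, {68, 69}, {66, 67, 68}, {66, 68, 69}, {67, 68, 69}, {66, 67, 68, 69}.
Taking the union of these: int(A) = {66, 67, 68, 69}.
cl(A) = ⋂ {C closed : A ⊆ C}. Closed sets containing A: {65, 66, 67, 68, 69}.
Intersecting these: cl(A) = {65, 66, 67, 68, 69}.
∂A = cl(A) ∖ int(A) = {65, 66, 67, 68, 69} ∖ {66, 67, 68, 69} = {65}.


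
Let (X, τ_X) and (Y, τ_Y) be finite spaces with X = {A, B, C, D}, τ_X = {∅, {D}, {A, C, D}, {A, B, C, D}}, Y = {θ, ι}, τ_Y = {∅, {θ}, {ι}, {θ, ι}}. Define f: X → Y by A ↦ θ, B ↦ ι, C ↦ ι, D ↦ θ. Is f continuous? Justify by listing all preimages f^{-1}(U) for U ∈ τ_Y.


f is NOT continuous.

Compute f^{-1}(U) for each U ∈ τ_Y:
  U = ∅: f^{-1}(U) = ∅ ∈ τ_X ✓.
  U = {θ}: f^{-1}(U) = {A, D} ∉ τ_X ✗.
  U = {ι}: f^{-1}(U) = {B, C} ∉ τ_X ✗.
  U = {θ, ι}: f^{-1}(U) = {A, B, C, D} ∈ τ_X ✓.
Found U = {θ} with f^{-1}(U) = {A, D} not in τ_X. Therefore f is NOT continuous.


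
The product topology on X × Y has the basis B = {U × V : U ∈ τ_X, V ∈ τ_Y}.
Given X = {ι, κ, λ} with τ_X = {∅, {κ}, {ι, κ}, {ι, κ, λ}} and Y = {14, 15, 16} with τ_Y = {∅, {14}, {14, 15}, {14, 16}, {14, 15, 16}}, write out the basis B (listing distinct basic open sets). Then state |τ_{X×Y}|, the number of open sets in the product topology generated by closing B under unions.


Basis B = {∅ × ∅, {κ} × {14}, {ι, κ} × {14}, {κ} × {14, 15}, {κ} × {14, 16}, {ι, κ, λ} × {14}, {κ} × {14, 15, 16}, {ι, κ} × {14, 15}, {ι, κ} × {14, 16}, {ι, κ} × {14, 15, 16}, {ι, κ, λ} × {14, 15}, {ι, κ, λ} × {14, 16}, {ι, κ, λ} × {14, 15, 16}}; |τ_{X×Y}| = 30.

Enumerate products U × V with U ∈ τ_X, V ∈ τ_Y (deduplicated):
  ∅ × ∅ = {} (∅)
  {κ} × {14} = {(κ,14)}
  {ι, κ} × {14} = {(ι,14), (κ,14)}
  {κ} × {14, 15} = {(κ,14), (κ,15)}
  {κ} × {14, 16} = {(κ,14), (κ,16)}
  {ι, κ, λ} × {14} = {(ι,14), (κ,14), (λ,14)}
  {κ} × {14, 15, 16} = {(κ,14), (κ,15), (κ,16)}
  {ι, κ} × {14, 15} = {(ι,14), (ι,15), (κ,14), (κ,15)}
  {ι, κ} × {14, 16} = {(ι,14), (ι,16), (κ,14), (κ,16)}
  {ι, κ} × {14, 15, 16} = {(ι,14), (ι,15), (ι,16), (κ,14), (κ,15), (κ,16)}
  {ι, κ, λ} × {14, 15} = {(ι,14), (ι,15), (κ,14), (κ,15), (λ,14), (λ,15)}
  {ι, κ, λ} × {14, 16} = {(ι,14), (ι,16), (κ,14), (κ,16), (λ,14), (λ,16)}
  {ι, κ, λ} × {14, 15, 16} = {(ι,14), (ι,15), (ι,16), (κ,14), (κ,15), (κ,16), (λ,14), (λ,15), (λ,16)}
These 13 distinct sets form the basis B.
Close under arbitrary unions to get τ_{X×Y}; counting gives |τ_{X×Y}| = 30.


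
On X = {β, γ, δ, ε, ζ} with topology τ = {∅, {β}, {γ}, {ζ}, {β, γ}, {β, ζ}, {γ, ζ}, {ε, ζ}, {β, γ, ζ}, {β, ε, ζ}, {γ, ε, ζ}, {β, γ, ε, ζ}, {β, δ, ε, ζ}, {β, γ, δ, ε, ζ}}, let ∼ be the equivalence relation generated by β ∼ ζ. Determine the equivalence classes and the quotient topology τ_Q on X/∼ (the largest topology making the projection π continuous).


X/∼ = {[β=ζ], [γ], [δ], [ε]}; |τ_Q| = 8.

Equivalence classes: [β=ζ], [γ], [δ], [ε].
Quotient map π: X → X/∼ sends β ↦ [β=ζ], γ ↦ [γ], δ ↦ [δ], ε ↦ [ε], ζ ↦ [β=ζ].
For each subset V ⊆ X/∼, compute π^{-1}(V) ⊆ X and check whether π^{-1}(V) ∈ τ. V is open in τ_Q iff π^{-1}(V) ∈ τ.
  V = {}: π^{-1}(V) = ∅ ∈ τ ✓.
  V = {[β=ζ]}: π^{-1}(V) = {β, ζ} ∈ τ ✓.
  V = {[γ]}: π^{-1}(V) = {γ} ∈ τ ✓.
  V = {[β=ζ], [γ]}: π^{-1}(V) = {β, γ, ζ} ∈ τ ✓.
  V = {[δ]}: π^{-1}(V) = {δ} ∉ τ ✗.
  V = {[β=ζ], [δ]}: π^{-1}(V) = {β, δ, ζ} ∉ τ ✗.
  V = {[γ], [δ]}: π^{-1}(V) = {γ, δ} ∉ τ ✗.
  V = {[β=ζ], [γ], [δ]}: π^{-1}(V) = {β, γ, δ, ζ} ∉ τ ✗.
  V = {[ε]}: π^{-1}(V) = {ε} ∉ τ ✗.
  V = {[β=ζ], [ε]}: π^{-1}(V) = {β, ε, ζ} ∈ τ ✓.
  V = {[γ], [ε]}: π^{-1}(V) = {γ, ε} ∉ τ ✗.
  V = {[β=ζ], [γ], [ε]}: π^{-1}(V) = {β, γ, ε, ζ} ∈ τ ✓.
  V = {[δ], [ε]}: π^{-1}(V) = {δ, ε} ∉ τ ✗.
  V = {[β=ζ], [δ], [ε]}: π^{-1}(V) = {β, δ, ε, ζ} ∈ τ ✓.
  V = {[γ], [δ], [ε]}: π^{-1}(V) = {γ, δ, ε} ∉ τ ✗.
  V = {[β=ζ], [γ], [δ], [ε]}: π^{-1}(V) = {β, γ, δ, ε, ζ} ∈ τ ✓.
Open sets in the quotient: τ_Q = {{}, {[β=ζ]}, {[γ]}, {[β=ζ], [γ]}, {[β=ζ], [ε]}, {[β=ζ], [γ], [ε]}, {[β=ζ], [δ], [ε]}, {[β=ζ], [γ], [δ], [ε]}} (8 elements).


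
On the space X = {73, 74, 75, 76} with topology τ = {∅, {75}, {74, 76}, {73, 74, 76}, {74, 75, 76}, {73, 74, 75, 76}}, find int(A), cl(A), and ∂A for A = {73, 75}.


int(A) = {75}, cl(A) = {73, 75}, ∂A = {73}.

Closed sets in (X, τ) are complements of opens:
  closed(X, τ) = {∅, {73}, {75}, {73, 75}, {73, 74, 76}, {73, 74, 75, 76}}.
int(A) = ⋃ {U ∈ τ : U ⊆ A}. Opens contained in A: ∅, {75}.
Taking the union of these: int(A) = {75}.
cl(A) = ⋂ {C closed : A ⊆ C}. Closed sets containing A: {73, 75}, {73, 74, 75, 76}.
Intersecting these: cl(A) = {73, 75}.
∂A = cl(A) ∖ int(A) = {73, 75} ∖ {75} = {73}.


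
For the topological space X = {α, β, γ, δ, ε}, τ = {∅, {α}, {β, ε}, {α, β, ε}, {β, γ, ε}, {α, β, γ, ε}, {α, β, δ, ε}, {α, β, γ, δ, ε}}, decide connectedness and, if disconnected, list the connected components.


(X, τ) is connected.

Find clopen sets (U ∈ τ with X ∖ U ∈ τ):
  U = ∅, X ∖ U = {α, β, γ, δ, ε} — both open, so U is clopen.
  U = {α, β, γ, δ, ε}, X ∖ U = ∅ — both open, so U is clopen.
Only trivial clopens (∅ and X) exist, so (X, τ) is connected.
Compute connected components by grouping points that agree on all clopens:
  component: {α, β, γ, δ, ε}


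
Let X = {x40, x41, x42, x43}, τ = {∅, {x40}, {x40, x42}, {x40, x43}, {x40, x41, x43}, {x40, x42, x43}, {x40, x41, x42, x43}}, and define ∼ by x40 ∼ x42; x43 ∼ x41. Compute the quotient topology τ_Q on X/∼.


X/∼ = {[x40=x42], [x41=x43]}; |τ_Q| = 3.

Equivalence classes: [x40=x42], [x41=x43].
Quotient map π: X → X/∼ sends x40 ↦ [x40=x42], x41 ↦ [x41=x43], x42 ↦ [x40=x42], x43 ↦ [x41=x43].
For each subset V ⊆ X/∼, compute π^{-1}(V) ⊆ X and check whether π^{-1}(V) ∈ τ. V is open in τ_Q iff π^{-1}(V) ∈ τ.
  V = {}: π^{-1}(V) = ∅ ∈ τ ✓.
  V = {[x40=x42]}: π^{-1}(V) = {x40, x42} ∈ τ ✓.
  V = {[x41=x43]}: π^{-1}(V) = {x41, x43} ∉ τ ✗.
  V = {[x40=x42], [x41=x43]}: π^{-1}(V) = {x40, x41, x42, x43} ∈ τ ✓.
Open sets in the quotient: τ_Q = {{}, {[x40=x42]}, {[x40=x42], [x41=x43]}} (3 elements).


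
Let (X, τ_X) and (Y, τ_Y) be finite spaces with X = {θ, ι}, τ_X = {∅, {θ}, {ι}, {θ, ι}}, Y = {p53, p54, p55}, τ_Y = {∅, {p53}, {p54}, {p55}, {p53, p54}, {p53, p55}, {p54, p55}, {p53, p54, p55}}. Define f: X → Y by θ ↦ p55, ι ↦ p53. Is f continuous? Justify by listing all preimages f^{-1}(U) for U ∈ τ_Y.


f IS continuous.

Compute f^{-1}(U) for each U ∈ τ_Y:
  U = ∅: f^{-1}(U) = ∅ ∈ τ_X ✓.
  U = {p53}: f^{-1}(U) = {ι} ∈ τ_X ✓.
  U = {p54}: f^{-1}(U) = ∅ ∈ τ_X ✓.
  U = {p55}: f^{-1}(U) = {θ} ∈ τ_X ✓.
  U = {p53, p54}: f^{-1}(U) = {ι} ∈ τ_X ✓.
  U = {p53, p55}: f^{-1}(U) = {θ, ι} ∈ τ_X ✓.
  U = {p54, p55}: f^{-1}(U) = {θ} ∈ τ_X ✓.
  U = {p53, p54, p55}: f^{-1}(U) = {θ, ι} ∈ τ_X ✓.
Every preimage lies in τ_X, so f IS continuous.


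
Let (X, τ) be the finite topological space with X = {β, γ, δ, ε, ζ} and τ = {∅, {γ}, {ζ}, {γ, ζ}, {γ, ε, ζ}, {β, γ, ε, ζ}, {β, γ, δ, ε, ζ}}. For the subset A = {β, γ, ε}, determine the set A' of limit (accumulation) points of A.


A' = {β, δ, ε}

For each x ∈ X, list the open sets U ∈ τ with x ∈ U, then check whether U ∩ (A ∖ {x}) ≠ ∅ for every such U.
  x = β: opens ∋ x are {β, γ, ε, ζ}, {β, γ, δ, ε, ζ}; each meets A ∖ {β}, so x IS a limit point.
  x = γ: open {γ} ∋ x has {γ} ∩ (A ∖ {γ}) = ∅, so x is NOT a limit point.
  x = δ: opens ∋ x are {β, γ, δ, ε, ζ}; each meets A ∖ {δ}, so x IS a limit point.
  x = ε: opens ∋ x are {γ, ε, ζ}, {β, γ, ε, ζ}, {β, γ, δ, ε, ζ}; each meets A ∖ {ε}, so x IS a limit point.
  x = ζ: open {ζ} ∋ x has {ζ} ∩ (A ∖ {ζ}) = ∅, so x is NOT a limit point.
Collecting: A' = {β, δ, ε}.


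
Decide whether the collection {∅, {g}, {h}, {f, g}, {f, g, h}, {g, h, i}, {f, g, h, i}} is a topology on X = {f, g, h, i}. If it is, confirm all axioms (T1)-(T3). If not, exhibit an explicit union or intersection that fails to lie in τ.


τ is NOT a topology on X.

Axiom (T1): ∅ ∈ τ? Yes; X ∈ τ? Yes.
Axiom (T2/T3): check pairwise unions and intersections of members of τ.
Counterexample for (T2): {g} ∪ {h} = {g, h} ∉ τ. Therefore τ is NOT a topology.


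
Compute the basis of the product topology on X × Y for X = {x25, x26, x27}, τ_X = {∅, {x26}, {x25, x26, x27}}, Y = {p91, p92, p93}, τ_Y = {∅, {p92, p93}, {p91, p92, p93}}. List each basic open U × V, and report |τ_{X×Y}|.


Basis B = {∅ × ∅, {x26} × {p92, p93}, {x26} × {p91, p92, p93}, {x25, x26, x27} × {p92, p93}, {x25, x26, x27} × {p91, p92, p93}}; |τ_{X×Y}| = 6.

Enumerate products U × V with U ∈ τ_X, V ∈ τ_Y (deduplicated):
  ∅ × ∅ = {} (∅)
  {x26} × {p92, p93} = {(x26,p92), (x26,p93)}
  {x26} × {p91, p92, p93} = {(x26,p91), (x26,p92), (x26,p93)}
  {x25, x26, x27} × {p92, p93} = {(x25,p92), (x25,p93), (x26,p92), (x26,p93), (x27,p92), (x27,p93)}
  {x25, x26, x27} × {p91, p92, p93} = {(x25,p91), (x25,p92), (x25,p93), (x26,p91), (x26,p92), (x26,p93), (x27,p91), (x27,p92), (x27,p93)}
These 5 distinct sets form the basis B.
Close under arbitrary unions to get τ_{X×Y}; counting gives |τ_{X×Y}| = 6.


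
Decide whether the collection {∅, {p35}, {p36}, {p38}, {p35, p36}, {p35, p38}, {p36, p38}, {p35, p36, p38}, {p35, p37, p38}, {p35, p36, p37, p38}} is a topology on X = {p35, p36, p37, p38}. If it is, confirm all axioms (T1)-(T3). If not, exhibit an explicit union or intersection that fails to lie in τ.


τ IS a topology on X.

Axiom (T1): ∅ ∈ τ? Yes; X ∈ τ? Yes.
Axiom (T2/T3): check pairwise unions and intersections of members of τ.
All pairwise intersections and unions checked — each lies in τ. Therefore τ satisfies (T1), (T2), (T3): it IS a topology on X.


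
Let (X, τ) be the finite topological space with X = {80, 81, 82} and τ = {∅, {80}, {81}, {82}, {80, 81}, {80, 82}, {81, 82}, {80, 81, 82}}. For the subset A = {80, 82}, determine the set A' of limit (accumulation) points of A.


A' = ∅

For each x ∈ X, list the open sets U ∈ τ with x ∈ U, then check whether U ∩ (A ∖ {x}) ≠ ∅ for every such U.
  x = 80: open {80} ∋ x has {80} ∩ (A ∖ {80}) = ∅, so x is NOT a limit point.
  x = 81: open {81} ∋ x has {81} ∩ (A ∖ {81}) = ∅, so x is NOT a limit point.
  x = 82: open {82} ∋ x has {82} ∩ (A ∖ {82}) = ∅, so x is NOT a limit point.
Collecting: A' = ∅.


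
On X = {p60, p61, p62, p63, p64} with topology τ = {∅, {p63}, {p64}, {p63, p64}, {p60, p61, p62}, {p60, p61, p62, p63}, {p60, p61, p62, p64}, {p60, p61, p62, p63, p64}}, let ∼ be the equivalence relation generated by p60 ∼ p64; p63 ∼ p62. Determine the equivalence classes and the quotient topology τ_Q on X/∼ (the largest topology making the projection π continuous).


X/∼ = {[p60=p64], [p61], [p62=p63]}; |τ_Q| = 2.

Equivalence classes: [p60=p64], [p61], [p62=p63].
Quotient map π: X → X/∼ sends p60 ↦ [p60=p64], p61 ↦ [p61], p62 ↦ [p62=p63], p63 ↦ [p62=p63], p64 ↦ [p60=p64].
For each subset V ⊆ X/∼, compute π^{-1}(V) ⊆ X and check whether π^{-1}(V) ∈ τ. V is open in τ_Q iff π^{-1}(V) ∈ τ.
  V = {}: π^{-1}(V) = ∅ ∈ τ ✓.
  V = {[p60=p64]}: π^{-1}(V) = {p60, p64} ∉ τ ✗.
  V = {[p61]}: π^{-1}(V) = {p61} ∉ τ ✗.
  V = {[p60=p64], [p61]}: π^{-1}(V) = {p60, p61, p64} ∉ τ ✗.
  V = {[p62=p63]}: π^{-1}(V) = {p62, p63} ∉ τ ✗.
  V = {[p60=p64], [p62=p63]}: π^{-1}(V) = {p60, p62, p63, p64} ∉ τ ✗.
  V = {[p61], [p62=p63]}: π^{-1}(V) = {p61, p62, p63} ∉ τ ✗.
  V = {[p60=p64], [p61], [p62=p63]}: π^{-1}(V) = {p60, p61, p62, p63, p64} ∈ τ ✓.
Open sets in the quotient: τ_Q = {{}, {[p60=p64], [p61], [p62=p63]}} (2 elements).


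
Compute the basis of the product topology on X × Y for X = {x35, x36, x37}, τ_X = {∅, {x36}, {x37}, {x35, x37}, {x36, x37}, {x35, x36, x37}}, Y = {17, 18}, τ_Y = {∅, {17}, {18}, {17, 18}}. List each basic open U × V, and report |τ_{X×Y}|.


Basis B = {∅ × ∅, {x36} × {17}, {x36} × {18}, {x37} × {17}, {x37} × {18}, {x35, x37} × {17}, {x35, x37} × {18}, {x36} × {17, 18}, {x36, x37} × {17}, {x36, x37} × {18}, {x37} × {17, 18}, {x35, x36, x37} × {17}, {x35, x36, x37} × {18}, {x35, x37} × {17, 18}, {x36, x37} × {17, 18}, {x35, x36, x37} × {17, 18}}; |τ_{X×Y}| = 36.

Enumerate products U × V with U ∈ τ_X, V ∈ τ_Y (deduplicated):
  ∅ × ∅ = {} (∅)
  {x36} × {17} = {(x36,17)}
  {x36} × {18} = {(x36,18)}
  {x37} × {17} = {(x37,17)}
  {x37} × {18} = {(x37,18)}
  {x35, x37} × {17} = {(x35,17), (x37,17)}
  {x35, x37} × {18} = {(x35,18), (x37,18)}
  {x36} × {17, 18} = {(x36,17), (x36,18)}
  {x36, x37} × {17} = {(x36,17), (x37,17)}
  {x36, x37} × {18} = {(x36,18), (x37,18)}
  {x37} × {17, 18} = {(x37,17), (x37,18)}
  {x35, x36, x37} × {17} = {(x35,17), (x36,17), (x37,17)}
  {x35, x36, x37} × {18} = {(x35,18), (x36,18), (x37,18)}
  {x35, x37} × {17, 18} = {(x35,17), (x35,18), (x37,17), (x37,18)}
  {x36, x37} × {17, 18} = {(x36,17), (x36,18), (x37,17), (x37,18)}
  {x35, x36, x37} × {17, 18} = {(x35,17), (x35,18), (x36,17), (x36,18), (x37,17), (x37,18)}
These 16 distinct sets form the basis B.
Close under arbitrary unions to get τ_{X×Y}; counting gives |τ_{X×Y}| = 36.


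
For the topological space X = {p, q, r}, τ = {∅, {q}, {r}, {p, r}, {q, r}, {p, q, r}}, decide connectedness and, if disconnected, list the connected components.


(X, τ) is disconnected; components = [{q}, {p, r}].

Find clopen sets (U ∈ τ with X ∖ U ∈ τ):
  U = ∅, X ∖ U = {p, q, r} — both open, so U is clopen.
  U = {q}, X ∖ U = {p, r} — both open, so U is clopen.
  U = {p, r}, X ∖ U = {q} — both open, so U is clopen.
  U = {p, q, r}, X ∖ U = ∅ — both open, so U is clopen.
Nontrivial clopen(s) exist: e.g. {q}. So (X, τ) is disconnected.
Compute connected components by grouping points that agree on all clopens:
  component: {q}
  component: {p, r}


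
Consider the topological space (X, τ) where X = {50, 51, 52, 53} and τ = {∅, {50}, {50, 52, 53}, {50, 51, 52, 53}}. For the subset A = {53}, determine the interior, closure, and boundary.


int(A) = ∅, cl(A) = {51, 52, 53}, ∂A = {51, 52, 53}.

Closed sets in (X, τ) are complements of opens:
  closed(X, τ) = {∅, {51}, {51, 52, 53}, {50, 51, 52, 53}}.
int(A) = ⋃ {U ∈ τ : U ⊆ A}. Opens contained in A: ∅.
Taking the union of these: int(A) = ∅.
cl(A) = ⋂ {C closed : A ⊆ C}. Closed sets containing A: {51, 52, 53}, {50, 51, 52, 53}.
Intersecting these: cl(A) = {51, 52, 53}.
∂A = cl(A) ∖ int(A) = {51, 52, 53} ∖ ∅ = {51, 52, 53}.


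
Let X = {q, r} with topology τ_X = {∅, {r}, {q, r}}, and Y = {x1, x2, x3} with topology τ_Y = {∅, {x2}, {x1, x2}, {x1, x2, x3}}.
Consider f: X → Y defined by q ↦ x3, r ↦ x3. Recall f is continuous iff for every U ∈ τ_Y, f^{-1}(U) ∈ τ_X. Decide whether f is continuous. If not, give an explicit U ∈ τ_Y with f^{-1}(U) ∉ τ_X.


f IS continuous.

Compute f^{-1}(U) for each U ∈ τ_Y:
  U = ∅: f^{-1}(U) = ∅ ∈ τ_X ✓.
  U = {x2}: f^{-1}(U) = ∅ ∈ τ_X ✓.
  U = {x1, x2}: f^{-1}(U) = ∅ ∈ τ_X ✓.
  U = {x1, x2, x3}: f^{-1}(U) = {q, r} ∈ τ_X ✓.
Every preimage lies in τ_X, so f IS continuous.


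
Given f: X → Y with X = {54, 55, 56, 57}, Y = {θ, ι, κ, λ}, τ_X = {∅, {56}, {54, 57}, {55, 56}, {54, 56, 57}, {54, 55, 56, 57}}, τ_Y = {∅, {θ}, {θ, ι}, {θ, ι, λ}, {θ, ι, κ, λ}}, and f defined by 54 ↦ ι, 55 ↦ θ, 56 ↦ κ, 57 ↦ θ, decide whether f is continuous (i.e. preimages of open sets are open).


f is NOT continuous.

Compute f^{-1}(U) for each U ∈ τ_Y:
  U = ∅: f^{-1}(U) = ∅ ∈ τ_X ✓.
  U = {θ}: f^{-1}(U) = {55, 57} ∉ τ_X ✗.
  U = {θ, ι}: f^{-1}(U) = {54, 55, 57} ∉ τ_X ✗.
  U = {θ, ι, λ}: f^{-1}(U) = {54, 55, 57} ∉ τ_X ✗.
  U = {θ, ι, κ, λ}: f^{-1}(U) = {54, 55, 56, 57} ∈ τ_X ✓.
Found U = {θ} with f^{-1}(U) = {55, 57} not in τ_X. Therefore f is NOT continuous.


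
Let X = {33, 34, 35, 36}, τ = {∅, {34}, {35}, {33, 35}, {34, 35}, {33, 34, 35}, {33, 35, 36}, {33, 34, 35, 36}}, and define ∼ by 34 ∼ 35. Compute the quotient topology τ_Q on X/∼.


X/∼ = {[33], [34=35], [36]}; |τ_Q| = 4.

Equivalence classes: [33], [34=35], [36].
Quotient map π: X → X/∼ sends 33 ↦ [33], 34 ↦ [34=35], 35 ↦ [34=35], 36 ↦ [36].
For each subset V ⊆ X/∼, compute π^{-1}(V) ⊆ X and check whether π^{-1}(V) ∈ τ. V is open in τ_Q iff π^{-1}(V) ∈ τ.
  V = {}: π^{-1}(V) = ∅ ∈ τ ✓.
  V = {[33]}: π^{-1}(V) = {33} ∉ τ ✗.
  V = {[34=35]}: π^{-1}(V) = {34, 35} ∈ τ ✓.
  V = {[33], [34=35]}: π^{-1}(V) = {33, 34, 35} ∈ τ ✓.
  V = {[36]}: π^{-1}(V) = {36} ∉ τ ✗.
  V = {[33], [36]}: π^{-1}(V) = {33, 36} ∉ τ ✗.
  V = {[34=35], [36]}: π^{-1}(V) = {34, 35, 36} ∉ τ ✗.
  V = {[33], [34=35], [36]}: π^{-1}(V) = {33, 34, 35, 36} ∈ τ ✓.
Open sets in the quotient: τ_Q = {{}, {[34=35]}, {[33], [34=35]}, {[33], [34=35], [36]}} (4 elements).


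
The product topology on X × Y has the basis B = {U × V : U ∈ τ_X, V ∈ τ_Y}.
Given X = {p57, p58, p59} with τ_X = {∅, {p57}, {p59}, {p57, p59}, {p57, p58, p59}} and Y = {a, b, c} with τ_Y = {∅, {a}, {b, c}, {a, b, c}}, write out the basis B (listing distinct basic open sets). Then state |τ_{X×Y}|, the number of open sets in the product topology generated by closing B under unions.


Basis B = {∅ × ∅, {p57} × {a}, {p59} × {a}, {p57, p59} × {a}, {p57} × {b, c}, {p59} × {b, c}, {p57} × {a, b, c}, {p57, p58, p59} × {a}, {p59} × {a, b, c}, {p57, p59} × {b, c}, {p57, p59} × {a, b, c}, {p57, p58, p59} × {b, c}, {p57, p58, p59} × {a, b, c}}; |τ_{X×Y}| = 25.

Enumerate products U × V with U ∈ τ_X, V ∈ τ_Y (deduplicated):
  ∅ × ∅ = {} (∅)
  {p57} × {a} = {(p57,a)}
  {p59} × {a} = {(p59,a)}
  {p57, p59} × {a} = {(p57,a), (p59,a)}
  {p57} × {b, c} = {(p57,b), (p57,c)}
  {p59} × {b, c} = {(p59,b), (p59,c)}
  {p57} × {a, b, c} = {(p57,a), (p57,b), (p57,c)}
  {p57, p58, p59} × {a} = {(p57,a), (p58,a), (p59,a)}
  {p59} × {a, b, c} = {(p59,a), (p59,b), (p59,c)}
  {p57, p59} × {b, c} = {(p57,b), (p57,c), (p59,b), (p59,c)}
  {p57, p59} × {a, b, c} = {(p57,a), (p57,b), (p57,c), (p59,a), (p59,b), (p59,c)}
  {p57, p58, p59} × {b, c} = {(p57,b), (p57,c), (p58,b), (p58,c), (p59,b), (p59,c)}
  {p57, p58, p59} × {a, b, c} = {(p57,a), (p57,b), (p57,c), (p58,a), (p58,b), (p58,c), (p59,a), (p59,b), (p59,c)}
These 13 distinct sets form the basis B.
Close under arbitrary unions to get τ_{X×Y}; counting gives |τ_{X×Y}| = 25.


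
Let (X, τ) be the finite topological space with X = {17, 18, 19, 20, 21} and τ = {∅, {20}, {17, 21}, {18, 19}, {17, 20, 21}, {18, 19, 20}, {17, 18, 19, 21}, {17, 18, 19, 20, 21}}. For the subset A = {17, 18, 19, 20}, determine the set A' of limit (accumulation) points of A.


A' = {18, 19, 21}

For each x ∈ X, list the open sets U ∈ τ with x ∈ U, then check whether U ∩ (A ∖ {x}) ≠ ∅ for every such U.
  x = 17: open {17, 21} ∋ x has {17, 21} ∩ (A ∖ {17}) = ∅, so x is NOT a limit point.
  x = 18: opens ∋ x are {18, 19}, {18, 19, 20}, {17, 18, 19, 21}, {17, 18, 19, 20, 21}; each meets A ∖ {18}, so x IS a limit point.
  x = 19: opens ∋ x are {18, 19}, {18, 19, 20}, {17, 18, 19, 21}, {17, 18, 19, 20, 21}; each meets A ∖ {19}, so x IS a limit point.
  x = 20: open {20} ∋ x has {20} ∩ (A ∖ {20}) = ∅, so x is NOT a limit point.
  x = 21: opens ∋ x are {17, 21}, {17, 20, 21}, {17, 18, 19, 21}, {17, 18, 19, 20, 21}; each meets A ∖ {21}, so x IS a limit point.
Collecting: A' = {18, 19, 21}.


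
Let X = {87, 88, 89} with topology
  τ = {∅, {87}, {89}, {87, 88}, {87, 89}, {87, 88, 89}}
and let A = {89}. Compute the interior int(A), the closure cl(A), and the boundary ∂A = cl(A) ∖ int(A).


int(A) = {89}, cl(A) = {89}, ∂A = ∅.

Closed sets in (X, τ) are complements of opens:
  closed(X, τ) = {∅, {88}, {89}, {87, 88}, {88, 89}, {87, 88, 89}}.
int(A) = ⋃ {U ∈ τ : U ⊆ A}. Opens contained in A: ∅, {89}.
Taking the union of these: int(A) = {89}.
cl(A) = ⋂ {C closed : A ⊆ C}. Closed sets containing A: {89}, {88, 89}, {87, 88, 89}.
Intersecting these: cl(A) = {89}.
∂A = cl(A) ∖ int(A) = {89} ∖ {89} = ∅.


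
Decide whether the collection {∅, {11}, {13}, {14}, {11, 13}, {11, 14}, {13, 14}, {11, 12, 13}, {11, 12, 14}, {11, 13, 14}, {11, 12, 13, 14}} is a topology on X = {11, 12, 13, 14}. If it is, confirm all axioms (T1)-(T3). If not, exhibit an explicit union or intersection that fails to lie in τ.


τ is NOT a topology on X.

Axiom (T1): ∅ ∈ τ? Yes; X ∈ τ? Yes.
Axiom (T2/T3): check pairwise unions and intersections of members of τ.
Counterexample for (T3): {11, 12, 13} ∩ {11, 12, 14} = {11, 12} ∉ τ. Therefore τ is NOT a topology.


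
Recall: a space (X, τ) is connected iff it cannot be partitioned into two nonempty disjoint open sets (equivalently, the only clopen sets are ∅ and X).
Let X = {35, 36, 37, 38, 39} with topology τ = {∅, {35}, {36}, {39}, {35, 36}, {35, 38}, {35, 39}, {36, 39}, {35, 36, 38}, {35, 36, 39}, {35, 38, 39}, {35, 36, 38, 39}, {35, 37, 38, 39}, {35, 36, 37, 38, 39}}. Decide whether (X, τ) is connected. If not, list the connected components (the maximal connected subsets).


(X, τ) is disconnected; components = [{36}, {35, 37, 38, 39}].

Find clopen sets (U ∈ τ with X ∖ U ∈ τ):
  U = ∅, X ∖ U = {35, 36, 37, 38, 39} — both open, so U is clopen.
  U = {36}, X ∖ U = {35, 37, 38, 39} — both open, so U is clopen.
  U = {35, 37, 38, 39}, X ∖ U = {36} — both open, so U is clopen.
  U = {35, 36, 37, 38, 39}, X ∖ U = ∅ — both open, so U is clopen.
Nontrivial clopen(s) exist: e.g. {36}. So (X, τ) is disconnected.
Compute connected components by grouping points that agree on all clopens:
  component: {36}
  component: {35, 37, 38, 39}


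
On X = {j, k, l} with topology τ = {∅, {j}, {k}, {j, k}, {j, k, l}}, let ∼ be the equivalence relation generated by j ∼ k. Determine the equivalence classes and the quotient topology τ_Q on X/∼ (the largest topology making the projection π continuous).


X/∼ = {[j=k], [l]}; |τ_Q| = 3.

Equivalence classes: [j=k], [l].
Quotient map π: X → X/∼ sends j ↦ [j=k], k ↦ [j=k], l ↦ [l].
For each subset V ⊆ X/∼, compute π^{-1}(V) ⊆ X and check whether π^{-1}(V) ∈ τ. V is open in τ_Q iff π^{-1}(V) ∈ τ.
  V = {}: π^{-1}(V) = ∅ ∈ τ ✓.
  V = {[j=k]}: π^{-1}(V) = {j, k} ∈ τ ✓.
  V = {[l]}: π^{-1}(V) = {l} ∉ τ ✗.
  V = {[j=k], [l]}: π^{-1}(V) = {j, k, l} ∈ τ ✓.
Open sets in the quotient: τ_Q = {{}, {[j=k]}, {[j=k], [l]}} (3 elements).


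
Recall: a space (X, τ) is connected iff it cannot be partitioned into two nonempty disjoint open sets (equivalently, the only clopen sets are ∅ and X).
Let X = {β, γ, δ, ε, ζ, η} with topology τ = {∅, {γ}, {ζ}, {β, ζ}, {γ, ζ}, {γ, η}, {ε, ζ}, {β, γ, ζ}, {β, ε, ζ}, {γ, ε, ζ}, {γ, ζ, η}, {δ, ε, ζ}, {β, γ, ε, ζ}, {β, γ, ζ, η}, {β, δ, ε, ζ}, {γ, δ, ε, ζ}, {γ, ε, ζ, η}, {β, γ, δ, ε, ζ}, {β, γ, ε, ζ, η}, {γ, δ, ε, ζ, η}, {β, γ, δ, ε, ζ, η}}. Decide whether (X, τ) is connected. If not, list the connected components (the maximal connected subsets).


(X, τ) is disconnected; components = [{γ, η}, {β, δ, ε, ζ}].

Find clopen sets (U ∈ τ with X ∖ U ∈ τ):
  U = ∅, X ∖ U = {β, γ, δ, ε, ζ, η} — both open, so U is clopen.
  U = {γ, η}, X ∖ U = {β, δ, ε, ζ} — both open, so U is clopen.
  U = {β, δ, ε, ζ}, X ∖ U = {γ, η} — both open, so U is clopen.
  U = {β, γ, δ, ε, ζ, η}, X ∖ U = ∅ — both open, so U is clopen.
Nontrivial clopen(s) exist: e.g. {β, δ, ε, ζ}. So (X, τ) is disconnected.
Compute connected components by grouping points that agree on all clopens:
  component: {γ, η}
  component: {β, δ, ε, ζ}


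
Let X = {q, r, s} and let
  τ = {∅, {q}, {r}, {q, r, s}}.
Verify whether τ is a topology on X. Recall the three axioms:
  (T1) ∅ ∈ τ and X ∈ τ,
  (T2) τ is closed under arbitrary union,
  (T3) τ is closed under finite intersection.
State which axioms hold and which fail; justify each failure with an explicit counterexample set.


τ is NOT a topology on X.

Axiom (T1): ∅ ∈ τ? Yes; X ∈ τ? Yes.
Axiom (T2/T3): check pairwise unions and intersections of members of τ.
Counterexample for (T2): {q} ∪ {r} = {q, r} ∉ τ. Therefore τ is NOT a topology.


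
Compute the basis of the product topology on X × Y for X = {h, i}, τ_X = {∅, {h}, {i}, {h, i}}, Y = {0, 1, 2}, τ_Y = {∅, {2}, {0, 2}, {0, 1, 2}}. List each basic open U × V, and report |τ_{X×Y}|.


Basis B = {∅ × ∅, {h} × {2}, {i} × {2}, {h} × {0, 2}, {h, i} × {2}, {i} × {0, 2}, {h} × {0, 1, 2}, {i} × {0, 1, 2}, {h, i} × {0, 2}, {h, i} × {0, 1, 2}}; |τ_{X×Y}| = 16.

Enumerate products U × V with U ∈ τ_X, V ∈ τ_Y (deduplicated):
  ∅ × ∅ = {} (∅)
  {h} × {2} = {(h,2)}
  {i} × {2} = {(i,2)}
  {h} × {0, 2} = {(h,0), (h,2)}
  {h, i} × {2} = {(h,2), (i,2)}
  {i} × {0, 2} = {(i,0), (i,2)}
  {h} × {0, 1, 2} = {(h,0), (h,1), (h,2)}
  {i} × {0, 1, 2} = {(i,0), (i,1), (i,2)}
  {h, i} × {0, 2} = {(h,0), (h,2), (i,0), (i,2)}
  {h, i} × {0, 1, 2} = {(h,0), (h,1), (h,2), (i,0), (i,1), (i,2)}
These 10 distinct sets form the basis B.
Close under arbitrary unions to get τ_{X×Y}; counting gives |τ_{X×Y}| = 16.


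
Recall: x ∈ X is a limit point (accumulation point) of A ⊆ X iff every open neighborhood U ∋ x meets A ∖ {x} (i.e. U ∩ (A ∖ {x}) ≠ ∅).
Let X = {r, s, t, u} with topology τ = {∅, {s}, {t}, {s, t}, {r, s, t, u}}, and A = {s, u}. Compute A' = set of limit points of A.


A' = {r, u}

For each x ∈ X, list the open sets U ∈ τ with x ∈ U, then check whether U ∩ (A ∖ {x}) ≠ ∅ for every such U.
  x = r: opens ∋ x are {r, s, t, u}; each meets A ∖ {r}, so x IS a limit point.
  x = s: open {s} ∋ x has {s} ∩ (A ∖ {s}) = ∅, so x is NOT a limit point.
  x = t: open {t} ∋ x has {t} ∩ (A ∖ {t}) = ∅, so x is NOT a limit point.
  x = u: opens ∋ x are {r, s, t, u}; each meets A ∖ {u}, so x IS a limit point.
Collecting: A' = {r, u}.


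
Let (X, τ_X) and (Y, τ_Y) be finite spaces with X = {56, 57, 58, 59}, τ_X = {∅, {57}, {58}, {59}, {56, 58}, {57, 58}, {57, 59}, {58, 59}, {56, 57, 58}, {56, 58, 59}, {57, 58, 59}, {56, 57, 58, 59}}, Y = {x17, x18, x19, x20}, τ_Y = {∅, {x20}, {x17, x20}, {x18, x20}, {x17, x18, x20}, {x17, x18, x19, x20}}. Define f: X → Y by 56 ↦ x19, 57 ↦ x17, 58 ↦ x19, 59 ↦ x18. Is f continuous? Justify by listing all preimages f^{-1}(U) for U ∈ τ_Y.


f IS continuous.

Compute f^{-1}(U) for each U ∈ τ_Y:
  U = ∅: f^{-1}(U) = ∅ ∈ τ_X ✓.
  U = {x20}: f^{-1}(U) = ∅ ∈ τ_X ✓.
  U = {x17, x20}: f^{-1}(U) = {57} ∈ τ_X ✓.
  U = {x18, x20}: f^{-1}(U) = {59} ∈ τ_X ✓.
  U = {x17, x18, x20}: f^{-1}(U) = {57, 59} ∈ τ_X ✓.
  U = {x17, x18, x19, x20}: f^{-1}(U) = {56, 57, 58, 59} ∈ τ_X ✓.
Every preimage lies in τ_X, so f IS continuous.


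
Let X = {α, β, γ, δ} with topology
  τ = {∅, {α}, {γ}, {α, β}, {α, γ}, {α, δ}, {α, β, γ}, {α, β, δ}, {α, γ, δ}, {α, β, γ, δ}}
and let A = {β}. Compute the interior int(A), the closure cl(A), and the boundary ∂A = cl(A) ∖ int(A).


int(A) = ∅, cl(A) = {β}, ∂A = {β}.

Closed sets in (X, τ) are complements of opens:
  closed(X, τ) = {∅, {β}, {γ}, {δ}, {β, γ}, {β, δ}, {γ, δ}, {α, β, δ}, {β, γ, δ}, {α, β, γ, δ}}.
int(A) = ⋃ {U ∈ τ : U ⊆ A}. Opens contained in A: ∅.
Taking the union of these: int(A) = ∅.
cl(A) = ⋂ {C closed : A ⊆ C}. Closed sets containing A: {β}, {β, γ}, {β, δ}, {α, β, δ}, {β, γ, δ}, {α, β, γ, δ}.
Intersecting these: cl(A) = {β}.
∂A = cl(A) ∖ int(A) = {β} ∖ ∅ = {β}.


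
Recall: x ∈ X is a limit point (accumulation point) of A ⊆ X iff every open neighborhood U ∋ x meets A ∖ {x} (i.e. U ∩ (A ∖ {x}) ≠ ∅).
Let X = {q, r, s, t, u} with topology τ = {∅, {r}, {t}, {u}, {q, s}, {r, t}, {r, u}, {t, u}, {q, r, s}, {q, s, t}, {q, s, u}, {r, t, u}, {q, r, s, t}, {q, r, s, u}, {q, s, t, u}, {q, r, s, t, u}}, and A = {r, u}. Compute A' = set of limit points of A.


A' = ∅

For each x ∈ X, list the open sets U ∈ τ with x ∈ U, then check whether U ∩ (A ∖ {x}) ≠ ∅ for every such U.
  x = q: open {q, s} ∋ x has {q, s} ∩ (A ∖ {q}) = ∅, so x is NOT a limit point.
  x = r: open {r} ∋ x has {r} ∩ (A ∖ {r}) = ∅, so x is NOT a limit point.
  x = s: open {q, s} ∋ x has {q, s} ∩ (A ∖ {s}) = ∅, so x is NOT a limit point.
  x = t: open {t} ∋ x has {t} ∩ (A ∖ {t}) = ∅, so x is NOT a limit point.
  x = u: open {u} ∋ x has {u} ∩ (A ∖ {u}) = ∅, so x is NOT a limit point.
Collecting: A' = ∅.
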